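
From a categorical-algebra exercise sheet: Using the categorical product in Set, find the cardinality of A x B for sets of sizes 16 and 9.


In Set, the product A x B is the Cartesian product.
By the universal property, |A x B| = |A| * |B|.
|A x B| = 16 * 9 = 144

144


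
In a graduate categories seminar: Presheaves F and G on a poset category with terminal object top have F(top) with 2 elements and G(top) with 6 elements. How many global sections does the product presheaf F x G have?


Global sections of a presheaf on a poset with terminal top satisfy
Gamma(H) ~ H(top). Presheaves admit pointwise products, so
(F x G)(top) = F(top) x G(top) (Cartesian product).
|Gamma(F x G)| = |F(top)| * |G(top)| = 2 * 6 = 12.

12


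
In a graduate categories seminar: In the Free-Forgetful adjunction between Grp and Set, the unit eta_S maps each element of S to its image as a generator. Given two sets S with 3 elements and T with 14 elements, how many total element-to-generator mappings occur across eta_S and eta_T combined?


The unit eta_X: X -> U(F(X)) of the Free-Forgetful adjunction
maps each element of X to a generator of F(X). For X = S + T (disjoint
union in Set), |S + T| = |S| + |T|.
Total mappings = 3 + 14 = 17.

17


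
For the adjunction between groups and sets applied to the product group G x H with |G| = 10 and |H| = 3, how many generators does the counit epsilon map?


The counit epsilon_K: F(U(K)) -> K of the Free-Forgetful adjunction
maps |K| generators of F(U(K)) into K. For K = G x H (the product group),
|G x H| = |G| * |H|.
Total generators mapped = 10 * 3 = 30.

30


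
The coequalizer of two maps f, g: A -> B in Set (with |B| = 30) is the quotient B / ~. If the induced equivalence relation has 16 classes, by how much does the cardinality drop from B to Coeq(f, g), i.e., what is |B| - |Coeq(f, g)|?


The coequalizer Coeq(f, g) = B / ~ has one element per equivalence class.
|B| = 30, |Coeq(f, g)| = 16.
|B| - |Coeq(f, g)| = 30 - 16 = 14.

14


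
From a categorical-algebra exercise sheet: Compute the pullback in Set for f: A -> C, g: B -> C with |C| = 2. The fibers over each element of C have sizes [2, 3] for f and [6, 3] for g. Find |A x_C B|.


The pullback A x_C B consists of pairs (a, b) with f(a) = g(b).
For each element c in C, the fiber product has |f^-1(c)| * |g^-1(c)| elements.
Summing over C: 2 * 6 + 3 * 3
= 12 + 9 = 21

21


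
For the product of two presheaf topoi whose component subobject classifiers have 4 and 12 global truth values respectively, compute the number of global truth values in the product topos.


In a product of presheaf topoi E_1 x E_2, the subobject classifier
is Omega = Omega_1 x Omega_2 (componentwise), so
|Omega(top)| = |Omega_1(top_1)| * |Omega_2(top_2)|.
= 4 * 12 = 48.

48


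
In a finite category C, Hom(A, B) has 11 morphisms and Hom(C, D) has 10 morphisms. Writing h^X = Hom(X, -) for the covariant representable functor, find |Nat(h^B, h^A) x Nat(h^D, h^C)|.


By the Yoneda lemma, Nat(h^B, h^A) is isomorphic to Hom(A, B),
so |Nat(h^B, h^A)| = |Hom(A, B)| and |Nat(h^D, h^C)| = |Hom(C, D)|.
|Hom(A, B)| = 11, |Hom(C, D)| = 10.
|Nat(h^B, h^A) x Nat(h^D, h^C)| = 11 * 10 = 110

110


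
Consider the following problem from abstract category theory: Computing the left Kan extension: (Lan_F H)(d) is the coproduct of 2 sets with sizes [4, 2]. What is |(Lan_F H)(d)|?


Pointwise, the left Kan extension (Lan_F H)(d) is the colimit, indexed
by the comma category (F downarrow d), of H composed with the
projection (F downarrow d) -> C. Here that colimit is given
as a coproduct (disjoint union) of sets, so its cardinality is the
sum of the sizes of the summands.
Coproduct of sets with sizes: 4 + 2
= 6

6


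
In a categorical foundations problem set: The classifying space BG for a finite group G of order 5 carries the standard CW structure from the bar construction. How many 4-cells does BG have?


In the bar-construction CW model of BG, the n-cells are indexed by
n-tuples [g_1|...|g_n] of non-identity elements of G (degenerate
simplices with some g_i = e do not contribute cells), so there are
(|G| - 1)^n n-cells.
For dim = 4 with |G| = 5:
cells = (5 - 1)^4 = 4^4 = 256

256


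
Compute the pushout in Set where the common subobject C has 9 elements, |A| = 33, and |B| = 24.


The pushout A +_C B identifies the images of C in A and B.
|A +_C B| = |A| + |B| - |C| (for injections).
= 33 + 24 - 9 = 48

48


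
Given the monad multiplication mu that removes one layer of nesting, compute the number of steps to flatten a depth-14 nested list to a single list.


Each application of mu: T^2 -> T removes one layer of nesting.
Starting at depth 14 (i.e., T^14(X)), we need to reach T(X).
Number of mu applications = 14 - 1 = 13

13


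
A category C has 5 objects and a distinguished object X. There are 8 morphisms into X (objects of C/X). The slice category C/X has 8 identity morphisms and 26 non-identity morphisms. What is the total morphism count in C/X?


In the slice category C/X, objects are morphisms to X.
Identity morphisms: 8 (one per object of C/X).
Non-identity morphisms: 26.
Total = 8 + 26 = 34

34


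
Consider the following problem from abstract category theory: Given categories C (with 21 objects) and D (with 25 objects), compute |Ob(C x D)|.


The product category C x D has objects that are pairs (c, d).
Number of pairs = |Ob(C)| * |Ob(D)| = 21 * 25 = 525

525


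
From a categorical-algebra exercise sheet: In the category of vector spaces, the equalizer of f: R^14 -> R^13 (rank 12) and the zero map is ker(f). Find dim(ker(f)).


The equalizer of f and the zero map is ker(f).
By the rank-nullity theorem: dim(ker(f)) = dim(domain) - rank(f).
dim(ker(f)) = 14 - 12 = 2

2


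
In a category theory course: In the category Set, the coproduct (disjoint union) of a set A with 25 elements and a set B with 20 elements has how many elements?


In Set, the coproduct A + B is the disjoint union.
|A + B| = |A| + |B| = 25 + 20 = 45

45


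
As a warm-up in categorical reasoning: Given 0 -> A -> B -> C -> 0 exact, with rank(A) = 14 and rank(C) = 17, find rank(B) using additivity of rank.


For a short exact sequence 0 -> A -> B -> C -> 0,
rank is additive: rank(B) = rank(A) + rank(C).
rank(B) = 14 + 17 = 31

31


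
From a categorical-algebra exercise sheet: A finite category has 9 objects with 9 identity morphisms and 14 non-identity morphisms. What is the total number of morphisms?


Each object has an identity morphism, giving 9 identities.
Adding the 14 non-identity morphisms:
Total = 9 + 14 = 23

23


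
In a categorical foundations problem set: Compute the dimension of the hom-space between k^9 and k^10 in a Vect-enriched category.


In Vect-enriched categories, Hom(k^n, k^m) is the space of m x n matrices.
dim(Hom(k^9, k^10)) = 10 * 9 = 90

90


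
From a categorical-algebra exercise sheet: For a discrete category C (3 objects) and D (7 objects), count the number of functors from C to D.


A functor from a discrete category C to D is determined by
where each object maps. Each of the 3 objects of C can map
to any of the 7 objects of D independently.
Number of functors = 7^3 = 343

343


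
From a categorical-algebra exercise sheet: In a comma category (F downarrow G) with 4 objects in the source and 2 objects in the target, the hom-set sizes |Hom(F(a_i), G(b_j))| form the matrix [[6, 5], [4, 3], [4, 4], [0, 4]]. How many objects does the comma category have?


Objects of (F downarrow G) are triples (a, b, h: F(a)->G(b)).
The count equals the sum of all entries in the hom-matrix.
sum(row 0) = 11
sum(row 1) = 7
sum(row 2) = 8
sum(row 3) = 4
Grand total = 30

30


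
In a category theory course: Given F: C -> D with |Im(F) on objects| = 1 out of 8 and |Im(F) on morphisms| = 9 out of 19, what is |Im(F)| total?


The image of F consists of distinct objects and distinct morphisms.
|Im(F)| on objects = 1
|Im(F)| on morphisms = 9
Total image cardinality = 1 + 9 = 10

10


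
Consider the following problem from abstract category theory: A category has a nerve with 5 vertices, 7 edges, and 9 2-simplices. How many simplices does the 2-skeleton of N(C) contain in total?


The 2-skeleton of the nerve N(C) consists of simplices in dimensions 0, 1, 2:
  |N(C)_0| = 5 (objects)
  |N(C)_1| = 7 (morphisms)
  |N(C)_2| = 9 (composable pairs)
Total = 5 + 7 + 9 = 21

21


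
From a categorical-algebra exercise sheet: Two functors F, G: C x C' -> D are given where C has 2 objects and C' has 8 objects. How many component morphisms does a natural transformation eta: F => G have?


A natural transformation eta: F => G assigns one component morphism per
object of the domain category.
The domain is the product category C x C', so
|Ob(C x C')| = |Ob(C)| * |Ob(C')| = 2 * 8 = 16.
Therefore eta has 16 component morphisms.

16


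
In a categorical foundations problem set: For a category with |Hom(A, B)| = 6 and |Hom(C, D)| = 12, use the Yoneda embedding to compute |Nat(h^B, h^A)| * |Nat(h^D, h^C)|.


By the Yoneda lemma, Nat(h^B, h^A) is isomorphic to Hom(A, B),
so |Nat(h^B, h^A)| = |Hom(A, B)| and |Nat(h^D, h^C)| = |Hom(C, D)|.
|Hom(A, B)| = 6, |Hom(C, D)| = 12.
|Nat(h^B, h^A) x Nat(h^D, h^C)| = 6 * 12 = 72

72


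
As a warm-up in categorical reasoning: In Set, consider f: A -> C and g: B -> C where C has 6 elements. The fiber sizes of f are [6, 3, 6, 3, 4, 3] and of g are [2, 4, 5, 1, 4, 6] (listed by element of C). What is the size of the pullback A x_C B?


The pullback A x_C B consists of pairs (a, b) with f(a) = g(b).
For each element c in C, the fiber product has |f^-1(c)| * |g^-1(c)| elements.
Summing over C: 6 * 2 + 3 * 4 + 6 * 5 + 3 * 1 + 4 * 4 + 3 * 6
= 12 + 12 + 30 + 3 + 16 + 18 = 91

91


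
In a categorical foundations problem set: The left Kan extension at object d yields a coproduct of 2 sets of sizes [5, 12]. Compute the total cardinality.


Pointwise, the left Kan extension (Lan_F H)(d) is the colimit, indexed
by the comma category (F downarrow d), of H composed with the
projection (F downarrow d) -> C. Here that colimit is given
as a coproduct (disjoint union) of sets, so its cardinality is the
sum of the sizes of the summands.
Coproduct of sets with sizes: 5 + 12
= 17

17


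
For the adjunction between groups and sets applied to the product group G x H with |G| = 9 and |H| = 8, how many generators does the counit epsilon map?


The counit epsilon_K: F(U(K)) -> K of the Free-Forgetful adjunction
maps |K| generators of F(U(K)) into K. For K = G x H (the product group),
|G x H| = |G| * |H|.
Total generators mapped = 9 * 8 = 72.

72


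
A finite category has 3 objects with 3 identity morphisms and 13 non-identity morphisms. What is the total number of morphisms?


Each object has an identity morphism, giving 3 identities.
Adding the 13 non-identity morphisms:
Total = 3 + 13 = 16

16


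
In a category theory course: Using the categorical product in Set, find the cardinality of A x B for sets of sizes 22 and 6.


In Set, the product A x B is the Cartesian product.
By the universal property, |A x B| = |A| * |B|.
|A x B| = 22 * 6 = 132

132


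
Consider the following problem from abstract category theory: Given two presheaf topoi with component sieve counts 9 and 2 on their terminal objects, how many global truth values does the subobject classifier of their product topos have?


In a product of presheaf topoi E_1 x E_2, the subobject classifier
is Omega = Omega_1 x Omega_2 (componentwise), so
|Omega(top)| = |Omega_1(top_1)| * |Omega_2(top_2)|.
= 9 * 2 = 18.

18


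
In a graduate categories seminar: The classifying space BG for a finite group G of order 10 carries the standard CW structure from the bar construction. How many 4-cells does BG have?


In the bar-construction CW model of BG, the n-cells are indexed by
n-tuples [g_1|...|g_n] of non-identity elements of G (degenerate
simplices with some g_i = e do not contribute cells), so there are
(|G| - 1)^n n-cells.
For dim = 4 with |G| = 10:
cells = (10 - 1)^4 = 9^4 = 6561

6561


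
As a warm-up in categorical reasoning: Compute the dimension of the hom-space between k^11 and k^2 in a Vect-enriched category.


In Vect-enriched categories, Hom(k^n, k^m) is the space of m x n matrices.
dim(Hom(k^11, k^2)) = 2 * 11 = 22

22


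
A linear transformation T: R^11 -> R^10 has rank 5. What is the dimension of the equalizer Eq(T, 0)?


The equalizer of f and the zero map is ker(f).
By the rank-nullity theorem: dim(ker(f)) = dim(domain) - rank(f).
dim(ker(f)) = 11 - 5 = 6

6


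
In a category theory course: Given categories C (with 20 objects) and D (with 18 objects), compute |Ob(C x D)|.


The product category C x D has objects that are pairs (c, d).
Number of pairs = |Ob(C)| * |Ob(D)| = 20 * 18 = 360

360


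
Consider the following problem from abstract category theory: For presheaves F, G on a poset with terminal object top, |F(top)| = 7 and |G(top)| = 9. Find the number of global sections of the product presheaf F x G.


Global sections of a presheaf on a poset with terminal top satisfy
Gamma(H) ~ H(top). Presheaves admit pointwise products, so
(F x G)(top) = F(top) x G(top) (Cartesian product).
|Gamma(F x G)| = |F(top)| * |G(top)| = 7 * 9 = 63.

63


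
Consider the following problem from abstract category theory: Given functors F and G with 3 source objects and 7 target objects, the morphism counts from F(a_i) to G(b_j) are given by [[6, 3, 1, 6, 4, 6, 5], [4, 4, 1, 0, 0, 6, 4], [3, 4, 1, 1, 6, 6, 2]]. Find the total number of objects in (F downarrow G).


Objects of (F downarrow G) are triples (a, b, h: F(a)->G(b)).
The count equals the sum of all entries in the hom-matrix.
sum(row 0) = 31
sum(row 1) = 19
sum(row 2) = 23
Grand total = 73

73


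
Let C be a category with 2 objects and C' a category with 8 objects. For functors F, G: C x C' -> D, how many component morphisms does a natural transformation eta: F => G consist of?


A natural transformation eta: F => G assigns one component morphism per
object of the domain category.
The domain is the product category C x C', so
|Ob(C x C')| = |Ob(C)| * |Ob(C')| = 2 * 8 = 16.
Therefore eta has 16 component morphisms.

16


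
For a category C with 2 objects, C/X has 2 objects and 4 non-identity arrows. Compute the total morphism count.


In the slice category C/X, objects are morphisms to X.
Identity morphisms: 2 (one per object of C/X).
Non-identity morphisms: 4.
Total = 2 + 4 = 6

6


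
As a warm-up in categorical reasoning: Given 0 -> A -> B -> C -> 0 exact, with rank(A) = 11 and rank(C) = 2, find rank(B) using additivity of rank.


For a short exact sequence 0 -> A -> B -> C -> 0,
rank is additive: rank(B) = rank(A) + rank(C).
rank(B) = 11 + 2 = 13

13


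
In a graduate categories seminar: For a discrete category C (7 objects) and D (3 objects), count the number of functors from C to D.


A functor from a discrete category C to D is determined by
where each object maps. Each of the 7 objects of C can map
to any of the 3 objects of D independently.
Number of functors = 3^7 = 2187

2187


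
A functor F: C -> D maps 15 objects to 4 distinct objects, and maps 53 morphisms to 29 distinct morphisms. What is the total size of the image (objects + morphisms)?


The image of F consists of distinct objects and distinct morphisms.
|Im(F)| on objects = 4
|Im(F)| on morphisms = 29
Total image cardinality = 4 + 29 = 33

33


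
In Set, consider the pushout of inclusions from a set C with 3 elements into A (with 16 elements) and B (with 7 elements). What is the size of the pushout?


The pushout A +_C B identifies the images of C in A and B.
|A +_C B| = |A| + |B| - |C| (for injections).
= 16 + 7 - 3 = 20

20


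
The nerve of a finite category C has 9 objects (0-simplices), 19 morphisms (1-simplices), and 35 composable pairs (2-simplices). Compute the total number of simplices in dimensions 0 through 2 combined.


The 2-skeleton of the nerve N(C) consists of simplices in dimensions 0, 1, 2:
  |N(C)_0| = 9 (objects)
  |N(C)_1| = 19 (morphisms)
  |N(C)_2| = 35 (composable pairs)
Total = 9 + 19 + 35 = 63

63


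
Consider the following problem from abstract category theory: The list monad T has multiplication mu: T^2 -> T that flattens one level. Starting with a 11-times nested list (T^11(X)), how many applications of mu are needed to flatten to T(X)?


Each application of mu: T^2 -> T removes one layer of nesting.
Starting at depth 11 (i.e., T^11(X)), we need to reach T(X).
Number of mu applications = 11 - 1 = 10

10


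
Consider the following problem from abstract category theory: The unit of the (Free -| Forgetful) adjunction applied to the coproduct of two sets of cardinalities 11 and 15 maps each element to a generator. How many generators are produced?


The unit eta_X: X -> U(F(X)) of the Free-Forgetful adjunction
maps each element of X to a generator of F(X). For X = S + T (disjoint
union in Set), |S + T| = |S| + |T|.
Total mappings = 11 + 15 = 26.

26


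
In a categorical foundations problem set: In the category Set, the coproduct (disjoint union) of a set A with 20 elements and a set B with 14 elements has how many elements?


In Set, the coproduct A + B is the disjoint union.
|A + B| = |A| + |B| = 20 + 14 = 34

34


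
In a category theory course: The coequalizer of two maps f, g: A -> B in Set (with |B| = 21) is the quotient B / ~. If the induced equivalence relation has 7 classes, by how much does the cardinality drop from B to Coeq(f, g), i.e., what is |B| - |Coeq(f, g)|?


The coequalizer Coeq(f, g) = B / ~ has one element per equivalence class.
|B| = 21, |Coeq(f, g)| = 7.
|B| - |Coeq(f, g)| = 21 - 7 = 14.

14


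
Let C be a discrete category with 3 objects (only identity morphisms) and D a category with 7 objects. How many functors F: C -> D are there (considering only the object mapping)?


A functor from a discrete category C to D is determined by
where each object maps. Each of the 3 objects of C can map
to any of the 7 objects of D independently.
Number of functors = 7^3 = 343

343


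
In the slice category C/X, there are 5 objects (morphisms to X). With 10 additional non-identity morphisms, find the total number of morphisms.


In the slice category C/X, objects are morphisms to X.
Identity morphisms: 5 (one per object of C/X).
Non-identity morphisms: 10.
Total = 5 + 10 = 15

15


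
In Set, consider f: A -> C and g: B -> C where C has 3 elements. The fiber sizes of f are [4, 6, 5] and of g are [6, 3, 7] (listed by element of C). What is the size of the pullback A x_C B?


The pullback A x_C B consists of pairs (a, b) with f(a) = g(b).
For each element c in C, the fiber product has |f^-1(c)| * |g^-1(c)| elements.
Summing over C: 4 * 6 + 6 * 3 + 5 * 7
= 24 + 18 + 35 = 77

77


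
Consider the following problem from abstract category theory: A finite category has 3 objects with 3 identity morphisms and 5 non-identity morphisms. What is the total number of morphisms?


Each object has an identity morphism, giving 3 identities.
Adding the 5 non-identity morphisms:
Total = 3 + 5 = 8

8


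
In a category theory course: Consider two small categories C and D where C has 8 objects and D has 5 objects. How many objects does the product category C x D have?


The product category C x D has objects that are pairs (c, d).
Number of pairs = |Ob(C)| * |Ob(D)| = 8 * 5 = 40

40


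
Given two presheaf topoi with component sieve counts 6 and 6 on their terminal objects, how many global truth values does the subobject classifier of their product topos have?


In a product of presheaf topoi E_1 x E_2, the subobject classifier
is Omega = Omega_1 x Omega_2 (componentwise), so
|Omega(top)| = |Omega_1(top_1)| * |Omega_2(top_2)|.
= 6 * 6 = 36.

36


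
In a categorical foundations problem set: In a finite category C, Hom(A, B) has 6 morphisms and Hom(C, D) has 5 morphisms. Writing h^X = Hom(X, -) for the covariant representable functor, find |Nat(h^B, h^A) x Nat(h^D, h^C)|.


By the Yoneda lemma, Nat(h^B, h^A) is isomorphic to Hom(A, B),
so |Nat(h^B, h^A)| = |Hom(A, B)| and |Nat(h^D, h^C)| = |Hom(C, D)|.
|Hom(A, B)| = 6, |Hom(C, D)| = 5.
|Nat(h^B, h^A) x Nat(h^D, h^C)| = 6 * 5 = 30

30


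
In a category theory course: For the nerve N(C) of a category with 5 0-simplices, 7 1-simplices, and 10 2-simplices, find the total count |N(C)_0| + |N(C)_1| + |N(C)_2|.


The 2-skeleton of the nerve N(C) consists of simplices in dimensions 0, 1, 2:
  |N(C)_0| = 5 (objects)
  |N(C)_1| = 7 (morphisms)
  |N(C)_2| = 10 (composable pairs)
Total = 5 + 7 + 10 = 22

22


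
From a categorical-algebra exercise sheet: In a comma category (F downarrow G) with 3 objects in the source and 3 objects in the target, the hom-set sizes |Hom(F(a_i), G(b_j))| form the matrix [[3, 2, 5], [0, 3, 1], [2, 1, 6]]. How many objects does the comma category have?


Objects of (F downarrow G) are triples (a, b, h: F(a)->G(b)).
The count equals the sum of all entries in the hom-matrix.
sum(row 0) = 10
sum(row 1) = 4
sum(row 2) = 9
Grand total = 23

23


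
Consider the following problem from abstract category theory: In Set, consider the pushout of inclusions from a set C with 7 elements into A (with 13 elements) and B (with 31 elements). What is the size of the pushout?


The pushout A +_C B identifies the images of C in A and B.
|A +_C B| = |A| + |B| - |C| (for injections).
= 13 + 31 - 7 = 37

37


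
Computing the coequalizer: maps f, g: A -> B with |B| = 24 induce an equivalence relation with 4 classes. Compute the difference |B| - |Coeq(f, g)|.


The coequalizer Coeq(f, g) = B / ~ has one element per equivalence class.
|B| = 24, |Coeq(f, g)| = 4.
|B| - |Coeq(f, g)| = 24 - 4 = 20.

20


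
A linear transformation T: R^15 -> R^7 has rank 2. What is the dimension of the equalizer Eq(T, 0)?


The equalizer of f and the zero map is ker(f).
By the rank-nullity theorem: dim(ker(f)) = dim(domain) - rank(f).
dim(ker(f)) = 15 - 2 = 13

13


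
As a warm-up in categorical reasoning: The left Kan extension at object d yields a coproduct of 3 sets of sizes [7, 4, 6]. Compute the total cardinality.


Pointwise, the left Kan extension (Lan_F H)(d) is the colimit, indexed
by the comma category (F downarrow d), of H composed with the
projection (F downarrow d) -> C. Here that colimit is given
as a coproduct (disjoint union) of sets, so its cardinality is the
sum of the sizes of the summands.
Coproduct of sets with sizes: 7 + 4 + 6
= 17

17


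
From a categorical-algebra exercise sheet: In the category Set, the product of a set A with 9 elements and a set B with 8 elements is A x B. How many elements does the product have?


In Set, the product A x B is the Cartesian product.
By the universal property, |A x B| = |A| * |B|.
|A x B| = 9 * 8 = 72

72


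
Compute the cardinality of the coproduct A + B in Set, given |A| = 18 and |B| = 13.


In Set, the coproduct A + B is the disjoint union.
|A + B| = |A| + |B| = 18 + 13 = 31

31


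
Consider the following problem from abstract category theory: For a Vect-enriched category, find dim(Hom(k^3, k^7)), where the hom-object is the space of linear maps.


In Vect-enriched categories, Hom(k^n, k^m) is the space of m x n matrices.
dim(Hom(k^3, k^7)) = 7 * 3 = 21

21


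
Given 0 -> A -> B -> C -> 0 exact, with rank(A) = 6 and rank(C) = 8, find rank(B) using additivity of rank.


For a short exact sequence 0 -> A -> B -> C -> 0,
rank is additive: rank(B) = rank(A) + rank(C).
rank(B) = 6 + 8 = 14

14


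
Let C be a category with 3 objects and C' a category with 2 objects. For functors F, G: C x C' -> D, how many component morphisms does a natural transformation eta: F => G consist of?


A natural transformation eta: F => G assigns one component morphism per
object of the domain category.
The domain is the product category C x C', so
|Ob(C x C')| = |Ob(C)| * |Ob(C')| = 3 * 2 = 6.
Therefore eta has 6 component morphisms.

6


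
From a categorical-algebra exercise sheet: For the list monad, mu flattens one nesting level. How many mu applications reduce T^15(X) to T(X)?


Each application of mu: T^2 -> T removes one layer of nesting.
Starting at depth 15 (i.e., T^15(X)), we need to reach T(X).
Number of mu applications = 15 - 1 = 14

14


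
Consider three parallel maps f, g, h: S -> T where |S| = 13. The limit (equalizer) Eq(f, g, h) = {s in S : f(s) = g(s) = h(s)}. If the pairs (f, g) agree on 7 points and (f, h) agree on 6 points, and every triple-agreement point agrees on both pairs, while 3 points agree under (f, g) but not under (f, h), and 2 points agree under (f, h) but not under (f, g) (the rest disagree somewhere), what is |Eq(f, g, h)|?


Eq(f, g, h) is the triple-agreement set: points in S where all three
maps take the same value. Using inclusion-exclusion on the pairwise data:
Pair (f, g) agrees on 7 points; pair (f, h) on 6 points.
Points agreeing under (f, g) but not (f, h) = 3; under (f, h) but not (f, g) = 2.
Triple-agreement = agreement-in-(f, g) minus points that agree under (f, g) but not (f, h):
|Eq(f, g, h)| = 7 - 3 = 4
(cross-check via (f, h): 6 - 2 = 4.)

4


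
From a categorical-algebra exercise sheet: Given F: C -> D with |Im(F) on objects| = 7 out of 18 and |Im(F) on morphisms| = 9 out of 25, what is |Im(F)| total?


The image of F consists of distinct objects and distinct morphisms.
|Im(F)| on objects = 7
|Im(F)| on morphisms = 9
Total image cardinality = 7 + 9 = 16

16


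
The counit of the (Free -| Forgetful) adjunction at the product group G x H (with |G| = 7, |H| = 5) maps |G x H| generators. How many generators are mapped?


The counit epsilon_K: F(U(K)) -> K of the Free-Forgetful adjunction
maps |K| generators of F(U(K)) into K. For K = G x H (the product group),
|G x H| = |G| * |H|.
Total generators mapped = 7 * 5 = 35.

35


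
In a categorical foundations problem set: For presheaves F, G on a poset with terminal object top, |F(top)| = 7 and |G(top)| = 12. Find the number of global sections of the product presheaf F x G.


Global sections of a presheaf on a poset with terminal top satisfy
Gamma(H) ~ H(top). Presheaves admit pointwise products, so
(F x G)(top) = F(top) x G(top) (Cartesian product).
|Gamma(F x G)| = |F(top)| * |G(top)| = 7 * 12 = 84.

84


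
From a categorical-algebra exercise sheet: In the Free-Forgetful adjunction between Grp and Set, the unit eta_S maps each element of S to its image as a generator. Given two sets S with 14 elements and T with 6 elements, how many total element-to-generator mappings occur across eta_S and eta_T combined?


The unit eta_X: X -> U(F(X)) of the Free-Forgetful adjunction
maps each element of X to a generator of F(X). For X = S + T (disjoint
union in Set), |S + T| = |S| + |T|.
Total mappings = 14 + 6 = 20.

20


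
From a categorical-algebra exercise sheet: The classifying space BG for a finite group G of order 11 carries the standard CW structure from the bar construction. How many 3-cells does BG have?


In the bar-construction CW model of BG, the n-cells are indexed by
n-tuples [g_1|...|g_n] of non-identity elements of G (degenerate
simplices with some g_i = e do not contribute cells), so there are
(|G| - 1)^n n-cells.
For dim = 3 with |G| = 11:
cells = (11 - 1)^3 = 10^3 = 1000

1000


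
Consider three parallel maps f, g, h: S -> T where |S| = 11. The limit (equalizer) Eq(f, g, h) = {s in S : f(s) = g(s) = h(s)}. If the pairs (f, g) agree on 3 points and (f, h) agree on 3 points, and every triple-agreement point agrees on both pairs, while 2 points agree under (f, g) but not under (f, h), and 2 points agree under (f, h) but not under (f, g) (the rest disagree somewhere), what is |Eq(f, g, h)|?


Eq(f, g, h) is the triple-agreement set: points in S where all three
maps take the same value. Using inclusion-exclusion on the pairwise data:
Pair (f, g) agrees on 3 points; pair (f, h) on 3 points.
Points agreeing under (f, g) but not (f, h) = 2; under (f, h) but not (f, g) = 2.
Triple-agreement = agreement-in-(f, g) minus points that agree under (f, g) but not (f, h):
|Eq(f, g, h)| = 3 - 2 = 1
(cross-check via (f, h): 3 - 2 = 1.)

1


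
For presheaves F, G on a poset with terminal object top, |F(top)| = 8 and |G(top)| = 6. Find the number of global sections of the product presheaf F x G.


Global sections of a presheaf on a poset with terminal top satisfy
Gamma(H) ~ H(top). Presheaves admit pointwise products, so
(F x G)(top) = F(top) x G(top) (Cartesian product).
|Gamma(F x G)| = |F(top)| * |G(top)| = 8 * 6 = 48.

48


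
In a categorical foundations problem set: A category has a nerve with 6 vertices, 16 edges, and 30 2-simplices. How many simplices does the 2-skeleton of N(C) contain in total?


The 2-skeleton of the nerve N(C) consists of simplices in dimensions 0, 1, 2:
  |N(C)_0| = 6 (objects)
  |N(C)_1| = 16 (morphisms)
  |N(C)_2| = 30 (composable pairs)
Total = 6 + 16 + 30 = 52

52


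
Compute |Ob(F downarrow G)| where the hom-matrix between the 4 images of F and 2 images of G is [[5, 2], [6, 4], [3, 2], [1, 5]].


Objects of (F downarrow G) are triples (a, b, h: F(a)->G(b)).
The count equals the sum of all entries in the hom-matrix.
sum(row 0) = 7
sum(row 1) = 10
sum(row 2) = 5
sum(row 3) = 6
Grand total = 28

28


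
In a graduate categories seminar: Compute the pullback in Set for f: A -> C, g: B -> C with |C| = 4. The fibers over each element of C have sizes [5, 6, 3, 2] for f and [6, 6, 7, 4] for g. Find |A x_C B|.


The pullback A x_C B consists of pairs (a, b) with f(a) = g(b).
For each element c in C, the fiber product has |f^-1(c)| * |g^-1(c)| elements.
Summing over C: 5 * 6 + 6 * 6 + 3 * 7 + 2 * 4
= 30 + 36 + 21 + 8 = 95

95


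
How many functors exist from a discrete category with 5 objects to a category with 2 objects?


A functor from a discrete category C to D is determined by
where each object maps. Each of the 5 objects of C can map
to any of the 2 objects of D independently.
Number of functors = 2^5 = 32

32


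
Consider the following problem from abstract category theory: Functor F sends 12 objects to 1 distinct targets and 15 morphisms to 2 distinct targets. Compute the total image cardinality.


The image of F consists of distinct objects and distinct morphisms.
|Im(F)| on objects = 1
|Im(F)| on morphisms = 2
Total image cardinality = 1 + 2 = 3

3


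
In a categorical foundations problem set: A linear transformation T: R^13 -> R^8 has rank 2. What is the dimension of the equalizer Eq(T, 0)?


The equalizer of f and the zero map is ker(f).
By the rank-nullity theorem: dim(ker(f)) = dim(domain) - rank(f).
dim(ker(f)) = 13 - 2 = 11

11


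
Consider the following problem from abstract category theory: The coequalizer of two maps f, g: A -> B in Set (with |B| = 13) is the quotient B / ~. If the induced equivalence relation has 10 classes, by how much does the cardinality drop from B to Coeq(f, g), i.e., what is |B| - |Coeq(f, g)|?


The coequalizer Coeq(f, g) = B / ~ has one element per equivalence class.
|B| = 13, |Coeq(f, g)| = 10.
|B| - |Coeq(f, g)| = 13 - 10 = 3.

3


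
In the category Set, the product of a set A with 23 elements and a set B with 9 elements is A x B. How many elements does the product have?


In Set, the product A x B is the Cartesian product.
By the universal property, |A x B| = |A| * |B|.
|A x B| = 23 * 9 = 207

207


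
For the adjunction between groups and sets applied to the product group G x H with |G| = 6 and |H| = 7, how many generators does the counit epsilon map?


The counit epsilon_K: F(U(K)) -> K of the Free-Forgetful adjunction
maps |K| generators of F(U(K)) into K. For K = G x H (the product group),
|G x H| = |G| * |H|.
Total generators mapped = 6 * 7 = 42.

42


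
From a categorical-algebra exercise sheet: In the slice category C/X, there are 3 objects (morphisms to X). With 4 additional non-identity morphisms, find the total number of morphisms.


In the slice category C/X, objects are morphisms to X.
Identity morphisms: 3 (one per object of C/X).
Non-identity morphisms: 4.
Total = 3 + 4 = 7

7


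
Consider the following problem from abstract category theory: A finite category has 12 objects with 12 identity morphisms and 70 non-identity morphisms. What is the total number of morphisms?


Each object has an identity morphism, giving 12 identities.
Adding the 70 non-identity morphisms:
Total = 12 + 70 = 82

82


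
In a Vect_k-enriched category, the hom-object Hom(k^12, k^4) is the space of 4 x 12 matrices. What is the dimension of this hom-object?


In Vect-enriched categories, Hom(k^n, k^m) is the space of m x n matrices.
dim(Hom(k^12, k^4)) = 4 * 12 = 48

48


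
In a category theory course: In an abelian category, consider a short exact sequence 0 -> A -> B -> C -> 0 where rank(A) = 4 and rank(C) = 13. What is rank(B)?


For a short exact sequence 0 -> A -> B -> C -> 0,
rank is additive: rank(B) = rank(A) + rank(C).
rank(B) = 4 + 13 = 17

17


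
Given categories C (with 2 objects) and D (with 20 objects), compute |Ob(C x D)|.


The product category C x D has objects that are pairs (c, d).
Number of pairs = |Ob(C)| * |Ob(D)| = 2 * 20 = 40

40


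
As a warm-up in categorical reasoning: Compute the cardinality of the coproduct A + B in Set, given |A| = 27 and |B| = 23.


In Set, the coproduct A + B is the disjoint union.
|A + B| = |A| + |B| = 27 + 23 = 50

50


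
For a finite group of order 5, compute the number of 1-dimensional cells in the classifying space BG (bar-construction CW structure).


In the bar-construction CW model of BG, the n-cells are indexed by
n-tuples [g_1|...|g_n] of non-identity elements of G (degenerate
simplices with some g_i = e do not contribute cells), so there are
(|G| - 1)^n n-cells.
For dim = 1 with |G| = 5:
cells = (5 - 1)^1 = 4^1 = 4

4


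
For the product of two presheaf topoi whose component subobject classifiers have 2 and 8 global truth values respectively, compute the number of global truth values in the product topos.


In a product of presheaf topoi E_1 x E_2, the subobject classifier
is Omega = Omega_1 x Omega_2 (componentwise), so
|Omega(top)| = |Omega_1(top_1)| * |Omega_2(top_2)|.
= 2 * 8 = 16.

16


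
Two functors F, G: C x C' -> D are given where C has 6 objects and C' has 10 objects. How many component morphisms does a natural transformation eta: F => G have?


A natural transformation eta: F => G assigns one component morphism per
object of the domain category.
The domain is the product category C x C', so
|Ob(C x C')| = |Ob(C)| * |Ob(C')| = 6 * 10 = 60.
Therefore eta has 60 component morphisms.

60


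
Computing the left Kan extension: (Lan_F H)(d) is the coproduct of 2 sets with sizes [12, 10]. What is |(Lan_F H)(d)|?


Pointwise, the left Kan extension (Lan_F H)(d) is the colimit, indexed
by the comma category (F downarrow d), of H composed with the
projection (F downarrow d) -> C. Here that colimit is given
as a coproduct (disjoint union) of sets, so its cardinality is the
sum of the sizes of the summands.
Coproduct of sets with sizes: 12 + 10
= 22

22


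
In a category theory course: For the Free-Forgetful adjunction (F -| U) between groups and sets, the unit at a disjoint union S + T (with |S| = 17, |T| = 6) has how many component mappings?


The unit eta_X: X -> U(F(X)) of the Free-Forgetful adjunction
maps each element of X to a generator of F(X). For X = S + T (disjoint
union in Set), |S + T| = |S| + |T|.
Total mappings = 17 + 6 = 23.

23


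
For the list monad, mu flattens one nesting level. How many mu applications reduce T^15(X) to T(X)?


Each application of mu: T^2 -> T removes one layer of nesting.
Starting at depth 15 (i.e., T^15(X)), we need to reach T(X).
Number of mu applications = 15 - 1 = 14

14


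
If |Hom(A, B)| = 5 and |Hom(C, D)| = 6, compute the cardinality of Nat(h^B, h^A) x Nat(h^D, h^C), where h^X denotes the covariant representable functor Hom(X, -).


By the Yoneda lemma, Nat(h^B, h^A) is isomorphic to Hom(A, B),
so |Nat(h^B, h^A)| = |Hom(A, B)| and |Nat(h^D, h^C)| = |Hom(C, D)|.
|Hom(A, B)| = 5, |Hom(C, D)| = 6.
|Nat(h^B, h^A) x Nat(h^D, h^C)| = 5 * 6 = 30

30


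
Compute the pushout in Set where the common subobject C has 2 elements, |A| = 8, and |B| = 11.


The pushout A +_C B identifies the images of C in A and B.
|A +_C B| = |A| + |B| - |C| (for injections).
= 8 + 11 - 2 = 17

17


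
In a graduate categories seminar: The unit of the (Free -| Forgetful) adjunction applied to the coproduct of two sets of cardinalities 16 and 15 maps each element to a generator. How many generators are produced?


The unit eta_X: X -> U(F(X)) of the Free-Forgetful adjunction
maps each element of X to a generator of F(X). For X = S + T (disjoint
union in Set), |S + T| = |S| + |T|.
Total mappings = 16 + 15 = 31.

31


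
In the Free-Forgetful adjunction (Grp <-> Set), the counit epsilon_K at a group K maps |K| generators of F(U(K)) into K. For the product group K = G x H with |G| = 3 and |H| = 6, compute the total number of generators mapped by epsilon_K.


The counit epsilon_K: F(U(K)) -> K of the Free-Forgetful adjunction
maps |K| generators of F(U(K)) into K. For K = G x H (the product group),
|G x H| = |G| * |H|.
Total generators mapped = 3 * 6 = 18.

18


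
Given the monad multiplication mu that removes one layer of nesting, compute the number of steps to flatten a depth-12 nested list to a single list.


Each application of mu: T^2 -> T removes one layer of nesting.
Starting at depth 12 (i.e., T^12(X)), we need to reach T(X).
Number of mu applications = 12 - 1 = 11

11


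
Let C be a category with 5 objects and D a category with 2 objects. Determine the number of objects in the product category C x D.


The product category C x D has objects that are pairs (c, d).
Number of pairs = |Ob(C)| * |Ob(D)| = 5 * 2 = 10

10


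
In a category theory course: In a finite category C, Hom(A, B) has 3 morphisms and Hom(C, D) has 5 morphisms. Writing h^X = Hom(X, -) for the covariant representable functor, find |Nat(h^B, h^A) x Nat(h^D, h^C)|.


By the Yoneda lemma, Nat(h^B, h^A) is isomorphic to Hom(A, B),
so |Nat(h^B, h^A)| = |Hom(A, B)| and |Nat(h^D, h^C)| = |Hom(C, D)|.
|Hom(A, B)| = 3, |Hom(C, D)| = 5.
|Nat(h^B, h^A) x Nat(h^D, h^C)| = 3 * 5 = 15

15


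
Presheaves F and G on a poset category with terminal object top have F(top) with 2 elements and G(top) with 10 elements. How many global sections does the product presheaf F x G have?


Global sections of a presheaf on a poset with terminal top satisfy
Gamma(H) ~ H(top). Presheaves admit pointwise products, so
(F x G)(top) = F(top) x G(top) (Cartesian product).
|Gamma(F x G)| = |F(top)| * |G(top)| = 2 * 10 = 20.

20


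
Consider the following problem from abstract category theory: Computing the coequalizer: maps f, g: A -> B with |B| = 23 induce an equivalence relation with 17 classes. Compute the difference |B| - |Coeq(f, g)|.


The coequalizer Coeq(f, g) = B / ~ has one element per equivalence class.
|B| = 23, |Coeq(f, g)| = 17.
|B| - |Coeq(f, g)| = 23 - 17 = 6.

6


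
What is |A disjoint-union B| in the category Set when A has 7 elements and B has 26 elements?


In Set, the coproduct A + B is the disjoint union.
|A + B| = |A| + |B| = 7 + 26 = 33

33


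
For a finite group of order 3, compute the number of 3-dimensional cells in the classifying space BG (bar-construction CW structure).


In the bar-construction CW model of BG, the n-cells are indexed by
n-tuples [g_1|...|g_n] of non-identity elements of G (degenerate
simplices with some g_i = e do not contribute cells), so there are
(|G| - 1)^n n-cells.
For dim = 3 with |G| = 3:
cells = (3 - 1)^3 = 2^3 = 8

8


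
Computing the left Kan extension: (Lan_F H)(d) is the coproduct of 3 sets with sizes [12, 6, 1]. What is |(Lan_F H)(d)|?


Pointwise, the left Kan extension (Lan_F H)(d) is the colimit, indexed
by the comma category (F downarrow d), of H composed with the
projection (F downarrow d) -> C. Here that colimit is given
as a coproduct (disjoint union) of sets, so its cardinality is the
sum of the sizes of the summands.
Coproduct of sets with sizes: 12 + 6 + 1
= 19

19
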